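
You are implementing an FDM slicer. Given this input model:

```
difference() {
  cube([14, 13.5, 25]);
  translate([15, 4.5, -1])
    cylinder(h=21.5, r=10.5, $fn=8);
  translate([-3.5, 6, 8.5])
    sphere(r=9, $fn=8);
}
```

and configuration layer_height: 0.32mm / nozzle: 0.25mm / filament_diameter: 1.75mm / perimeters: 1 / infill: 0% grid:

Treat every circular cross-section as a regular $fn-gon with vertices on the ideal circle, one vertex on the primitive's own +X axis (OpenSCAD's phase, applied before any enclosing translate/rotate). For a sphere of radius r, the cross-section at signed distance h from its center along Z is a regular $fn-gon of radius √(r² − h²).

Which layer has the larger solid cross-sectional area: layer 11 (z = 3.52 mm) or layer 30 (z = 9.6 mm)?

Layer 11 (z = 3.52): the 14×13.5 cube contributes its full rectangle (area 189.00 mm²); the r=10.5 cylinder at (15, 4.5) contributes a regular 8-gon of circumradius 10.5 (area = (8/2)·10.500²·sin(360°/8) = 311.83 mm²); the r=9 sphere at (-3.5, 6) slices to a regular 8-gon of circumradius 7.497 (√(r²−h²) with h=4.98 from center) (area = (8/2)·7.497²·sin(360°/8) = 158.96 mm²); Taking the first minus the rest: starting from the 14×13.5 cube (189.00 mm²), the r=10.5 cylinder at (15, 4.5) partially overlaps it — only the 104.80 mm² overlap (of its 311.83 mm²) is removed, clipping the outline; the r=9 sphere at (-3.5, 6) partially overlaps it — only the 32.07 mm² overlap (of its 158.96 mm²) is removed, clipping the outline — area = 52.13 mm². So its area = 52.13 mm². Layer 30 (z = 9.6): the cube (footprint 14×13.5) is included at this height (area 189.00 mm²); the r=10.5 cylinder at (15, 4.5) contributes a regular 8-gon of circumradius 10.5 (area = (8/2)·10.500²·sin(360°/8) = 311.83 mm²); the r=9 sphere at (-3.5, 6) slices to a regular 8-gon of circumradius 8.933 (√(r²−h²) with h=1.1 from center) (area = (8/2)·8.933²·sin(360°/8) = 225.68 mm²); Taking the first minus the rest: starting from the 14×13.5 cube (189.00 mm²), the r=10.5 cylinder at (15, 4.5) partially overlaps it — only the 104.80 mm² overlap (of its 311.83 mm²) is removed, clipping the outline; the r=9 sphere at (-3.5, 6) partially overlaps it — only the 52.25 mm² overlap (of its 225.68 mm²) is removed, clipping the outline — area = 31.95 mm². So its area = 31.95 mm². Layer 11 is larger (52.13 vs 31.95 mm²).

layer 11 (z = 3.52 mm)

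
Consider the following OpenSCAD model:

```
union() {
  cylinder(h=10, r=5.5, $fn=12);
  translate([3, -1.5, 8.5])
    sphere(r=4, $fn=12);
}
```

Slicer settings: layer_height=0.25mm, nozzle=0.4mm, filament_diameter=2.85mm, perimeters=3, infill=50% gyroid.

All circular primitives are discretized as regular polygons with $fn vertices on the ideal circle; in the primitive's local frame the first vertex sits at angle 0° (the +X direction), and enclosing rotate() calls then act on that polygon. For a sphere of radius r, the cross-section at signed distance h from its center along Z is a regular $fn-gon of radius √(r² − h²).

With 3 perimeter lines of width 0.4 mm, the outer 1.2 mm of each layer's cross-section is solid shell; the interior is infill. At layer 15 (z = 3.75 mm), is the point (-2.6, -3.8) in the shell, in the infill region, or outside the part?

At z = 3.75 mm: the cylinder: section is a regular 12-gon, circumradius r=5.5; the sphere at (3, -1.5) is absent (|z−center|=4.750 > r=4); Merging all regions: only the r=5.5 cylinder is present, so the union is just that shape — 1 connected region. Overall, the cross-section is a single solid region. The nearest boundary edge runs (-4.76, -2.75)→(-2.75, -4.76); distance from the point to it = 0.79 mm. The point is inside the cross-section, 0.79 mm from the nearest boundary — within the 1.2 mm shell band (3 × 0.4).

shell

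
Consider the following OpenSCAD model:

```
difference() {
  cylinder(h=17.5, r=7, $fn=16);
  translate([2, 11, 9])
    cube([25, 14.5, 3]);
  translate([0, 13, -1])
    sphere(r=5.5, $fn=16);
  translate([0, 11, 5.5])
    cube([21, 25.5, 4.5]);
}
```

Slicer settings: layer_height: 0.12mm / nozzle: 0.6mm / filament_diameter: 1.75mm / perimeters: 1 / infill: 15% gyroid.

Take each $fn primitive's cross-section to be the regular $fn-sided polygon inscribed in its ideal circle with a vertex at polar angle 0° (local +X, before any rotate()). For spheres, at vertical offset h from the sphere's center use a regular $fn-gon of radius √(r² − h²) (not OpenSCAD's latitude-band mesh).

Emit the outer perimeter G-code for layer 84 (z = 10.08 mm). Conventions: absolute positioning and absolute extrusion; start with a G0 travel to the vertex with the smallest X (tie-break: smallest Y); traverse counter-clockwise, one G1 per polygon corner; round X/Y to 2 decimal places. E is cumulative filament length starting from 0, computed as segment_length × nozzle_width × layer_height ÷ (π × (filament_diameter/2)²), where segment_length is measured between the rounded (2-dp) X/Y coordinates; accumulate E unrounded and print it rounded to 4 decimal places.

G0 X-7.00 Y0.00 Z10.08
G1 X-6.47 Y-2.68 E0.0818
G1 X-4.95 Y-4.95 E0.1636
G1 X-2.68 Y-6.47 E0.2453
G1 X0.00 Y-7.00 E0.3271
G1 X2.68 Y-6.47 E0.4089
G1 X4.95 Y-4.95 E0.4907
G1 X6.47 Y-2.68 E0.5724
G1 X7.00 Y0.00 E0.6542
G1 X6.47 Y2.68 E0.7360
G1 X4.95 Y4.95 E0.8178
G1 X2.68 Y6.47 E0.8995
G1 X0.00 Y7.00 E0.9813
G1 X-2.68 Y6.47 E1.0631
G1 X-4.95 Y4.95 E1.1449
G1 X-6.47 Y2.68 E1.2267
G1 X-7.00 Y0.00 E1.3084

At z = 10.08 mm: the r=7 cylinder gives a regular 16-gon of circumradius 7 (constant along its height); the cube at (2, 11) (footprint 25×14.5) is included at this height; the sphere at (0, 13) is not intersected at this z (|z−center|=11.080 > r=5.5); the cube at (0, 11) is not intersected at this z (z outside [5.5, 10]); Taking the first minus the rest: starting from the r=7 cylinder, the 25×14.5 cube at (2, 11) misses the remaining region (no effect) — 1 connected region. The outline is a single polygon with 16 vertices. Extrusion per mm of travel: 0.6 × 0.12 / (π × 0.875²) = 0.029934. Accumulating E over each segment gives final E = 1.3084.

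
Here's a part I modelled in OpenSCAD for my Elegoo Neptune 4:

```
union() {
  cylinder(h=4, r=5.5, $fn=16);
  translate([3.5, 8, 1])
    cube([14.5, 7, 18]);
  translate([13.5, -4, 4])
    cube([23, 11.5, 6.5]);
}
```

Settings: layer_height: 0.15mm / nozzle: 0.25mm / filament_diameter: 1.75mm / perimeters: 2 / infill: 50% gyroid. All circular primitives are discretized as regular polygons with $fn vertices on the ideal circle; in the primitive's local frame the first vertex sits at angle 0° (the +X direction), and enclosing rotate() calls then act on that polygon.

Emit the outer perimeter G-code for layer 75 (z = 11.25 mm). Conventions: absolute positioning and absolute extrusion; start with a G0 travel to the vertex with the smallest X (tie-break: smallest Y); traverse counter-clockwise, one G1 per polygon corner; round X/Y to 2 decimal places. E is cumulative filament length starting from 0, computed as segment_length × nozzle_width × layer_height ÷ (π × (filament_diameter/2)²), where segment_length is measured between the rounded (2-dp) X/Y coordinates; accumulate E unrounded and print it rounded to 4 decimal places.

G0 X3.50 Y8.00 Z11.25
G1 X18.00 Y8.00 E0.2261
G1 X18.00 Y15.00 E0.3352
G1 X3.50 Y15.00 E0.5613
G1 X3.50 Y8.00 E0.6704

At z = 11.25 mm: the cylinder is absent (z outside [0, 4]); the 14.5×7 cube at (3.5, 8) contributes its full rectangle; the cube at (13.5, -4) does not reach this height (z outside [4, 10.5]); Merging all regions: only the 14.5×7 cube at (3.5, 8) is present, so the union is just that shape — 1 connected region. The outline is a single polygon with 4 vertices. Extrusion per mm of travel: 0.25 × 0.15 / (π × 0.875²) = 0.015591. Accumulating E over each segment gives final E = 0.6704.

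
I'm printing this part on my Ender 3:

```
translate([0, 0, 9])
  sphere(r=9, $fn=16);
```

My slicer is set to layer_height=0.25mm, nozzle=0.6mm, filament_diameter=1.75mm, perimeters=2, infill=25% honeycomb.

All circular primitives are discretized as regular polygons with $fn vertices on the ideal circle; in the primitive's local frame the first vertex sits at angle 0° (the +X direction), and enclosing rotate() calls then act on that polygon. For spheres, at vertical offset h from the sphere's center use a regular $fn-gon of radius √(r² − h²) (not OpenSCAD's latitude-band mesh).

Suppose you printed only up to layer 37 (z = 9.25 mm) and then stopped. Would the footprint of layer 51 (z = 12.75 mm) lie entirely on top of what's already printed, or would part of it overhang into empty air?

Compare the two slices. At z = 9.25: the r=9 sphere contributes a regular 16-gon of circumradius √(9²−0.25²) = 8.997 (area = (16/2)·8.997²·sin(360°/16) = 247.79 mm²). At z = 12.75: the r=9 sphere slices to a regular 16-gon of circumradius 8.182 (√(r²−h²) with h=3.75 from center) (area = (16/2)·8.182²·sin(360°/16) = 204.93 mm²). Checking containment: the cross-section at z = 12.75 is a subset of the cross-section at z = 9.25.

entirely on top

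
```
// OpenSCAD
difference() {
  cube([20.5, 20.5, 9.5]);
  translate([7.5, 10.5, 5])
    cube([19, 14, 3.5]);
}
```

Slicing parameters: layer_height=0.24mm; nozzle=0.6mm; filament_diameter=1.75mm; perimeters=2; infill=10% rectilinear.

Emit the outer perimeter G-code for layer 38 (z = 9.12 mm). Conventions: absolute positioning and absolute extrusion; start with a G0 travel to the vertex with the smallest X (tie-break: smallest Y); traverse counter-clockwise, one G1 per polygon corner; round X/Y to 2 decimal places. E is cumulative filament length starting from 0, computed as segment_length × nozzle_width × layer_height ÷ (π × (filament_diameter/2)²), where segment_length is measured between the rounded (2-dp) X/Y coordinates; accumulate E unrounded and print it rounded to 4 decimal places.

G0 X0.00 Y0.00 Z9.12
G1 X20.50 Y0.00 E1.2273
G1 X20.50 Y20.50 E2.4546
G1 X0.00 Y20.50 E3.6819
G1 X0.00 Y0.00 E4.9092

At z = 9.12 mm: the cube (footprint 20.5×20.5) is included at this height; the cube at (7.5, 10.5) is absent (z outside [5, 8.5]); Subtracting the remaining from the first: none of the subtracted shapes is present at this height, so the 20.5×20.5 cube is unchanged — 1 connected region. The outline is a single polygon with 4 vertices. Extrusion per mm of travel: 0.6 × 0.24 / (π × 0.875²) = 0.059868. Accumulating E over each segment gives final E = 4.9092.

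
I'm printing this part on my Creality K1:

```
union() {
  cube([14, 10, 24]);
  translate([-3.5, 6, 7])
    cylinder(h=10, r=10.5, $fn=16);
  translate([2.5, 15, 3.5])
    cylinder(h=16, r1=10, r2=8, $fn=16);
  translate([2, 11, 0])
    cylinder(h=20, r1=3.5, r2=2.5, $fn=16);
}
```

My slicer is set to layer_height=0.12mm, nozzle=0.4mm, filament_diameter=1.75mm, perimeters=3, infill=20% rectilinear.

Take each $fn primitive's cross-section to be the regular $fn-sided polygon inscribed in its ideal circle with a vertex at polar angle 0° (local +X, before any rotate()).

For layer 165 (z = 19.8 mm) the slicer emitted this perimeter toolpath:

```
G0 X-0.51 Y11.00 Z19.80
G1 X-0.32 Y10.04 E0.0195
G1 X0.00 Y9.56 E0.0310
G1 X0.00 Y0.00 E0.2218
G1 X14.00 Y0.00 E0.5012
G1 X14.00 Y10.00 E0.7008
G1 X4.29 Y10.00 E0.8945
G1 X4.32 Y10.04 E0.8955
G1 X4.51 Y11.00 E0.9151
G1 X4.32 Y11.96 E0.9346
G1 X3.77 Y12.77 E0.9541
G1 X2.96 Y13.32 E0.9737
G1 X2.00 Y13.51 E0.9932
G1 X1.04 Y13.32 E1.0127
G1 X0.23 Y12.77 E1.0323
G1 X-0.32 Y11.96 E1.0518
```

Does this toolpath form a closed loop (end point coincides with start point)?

Start point (G0): (-0.51, 11.00). End point (last G1): the path does not return to the start — open.

no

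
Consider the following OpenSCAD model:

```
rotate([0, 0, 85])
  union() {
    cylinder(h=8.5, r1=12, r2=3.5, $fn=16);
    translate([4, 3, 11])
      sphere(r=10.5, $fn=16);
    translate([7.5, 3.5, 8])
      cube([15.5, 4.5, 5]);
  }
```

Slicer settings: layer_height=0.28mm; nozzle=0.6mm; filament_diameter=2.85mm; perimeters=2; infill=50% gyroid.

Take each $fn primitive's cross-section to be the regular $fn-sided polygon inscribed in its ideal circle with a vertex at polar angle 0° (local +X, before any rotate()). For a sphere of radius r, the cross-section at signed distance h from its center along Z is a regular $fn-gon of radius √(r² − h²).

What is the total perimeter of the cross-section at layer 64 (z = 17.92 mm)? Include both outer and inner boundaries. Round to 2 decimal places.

49.30 mm

At z = 17.92 mm: the cone does not reach this height (z outside [0, 8.5]); the r=10.5 sphere at (4, 3) contributes a regular 16-gon of circumradius √(10.5²−6.92²) = 7.897 (perimeter = 2·16·7.897·sin(180°/16) = 49.30 mm); the cube at (7.5, 3.5) does not reach this height (z outside [8, 13]); Combining (union): only the r=10.5 sphere at (4, 3) is present, so the union is just that shape — boundary = 49.30 mm; (whole slice rotated 85° about Z — lengths, areas and connectivity unchanged). Overall, the cross-section is a single solid region. Total boundary length (outer) = 49.30 mm.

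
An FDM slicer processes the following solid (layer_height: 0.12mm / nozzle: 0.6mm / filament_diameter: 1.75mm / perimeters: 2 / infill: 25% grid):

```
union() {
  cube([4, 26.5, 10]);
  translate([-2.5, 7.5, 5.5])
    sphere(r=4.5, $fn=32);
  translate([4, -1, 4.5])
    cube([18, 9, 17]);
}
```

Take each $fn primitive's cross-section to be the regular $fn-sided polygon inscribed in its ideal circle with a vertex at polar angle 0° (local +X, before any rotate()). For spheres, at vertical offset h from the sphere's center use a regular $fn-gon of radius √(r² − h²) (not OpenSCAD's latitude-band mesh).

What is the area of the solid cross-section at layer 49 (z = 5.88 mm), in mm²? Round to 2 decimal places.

At z = 5.88 mm: the cube is present — its section is the full 4×26.5 rectangle (area 106.00 mm²); the r=4.5 sphere at (-2.5, 7.5) slices to a regular 32-gon of circumradius 4.484 (√(r²−h²) with h=0.38 from center) (area = (32/2)·4.484²·sin(360°/32) = 62.76 mm²); the 18×9 cube at (4, -1) contributes its full rectangle (area 162.00 mm²); Merging all regions: the regions partially overlap — summed areas 330.76 mm² minus the doubly-counted overlap 10.26 mm² gives 320.50 mm² — area = 320.50 mm². Overall, the cross-section is a single solid region. Net area = 320.50 mm².

320.50 mm²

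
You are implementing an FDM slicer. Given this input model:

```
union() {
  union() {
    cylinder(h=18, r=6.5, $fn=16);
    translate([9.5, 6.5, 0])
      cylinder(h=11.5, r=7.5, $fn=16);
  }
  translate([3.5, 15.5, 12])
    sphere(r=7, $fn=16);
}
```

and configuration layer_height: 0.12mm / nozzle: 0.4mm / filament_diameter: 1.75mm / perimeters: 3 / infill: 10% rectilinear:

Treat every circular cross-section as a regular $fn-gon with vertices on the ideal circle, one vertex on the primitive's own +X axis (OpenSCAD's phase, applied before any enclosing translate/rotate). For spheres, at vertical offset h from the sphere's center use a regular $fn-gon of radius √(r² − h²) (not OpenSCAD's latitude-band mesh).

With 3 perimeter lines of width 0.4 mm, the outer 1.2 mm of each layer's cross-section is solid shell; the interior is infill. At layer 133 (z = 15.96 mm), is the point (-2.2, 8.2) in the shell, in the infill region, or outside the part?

At z = 15.96 mm: the r=6.5 cylinder contributes a regular 16-gon of circumradius 6.5; the cylinder at (9.5, 6.5) does not reach this height (z outside [0, 11.5]); Merging all regions: only the r=6.5 cylinder is present, so the union is just that shape — 1 connected region; the r=7 sphere at (3.5, 15.5) contributes a regular 16-gon of circumradius √(7²−3.96²) = 5.772; Taking the union: the 2 present regions are separate (no shared area or edge), so areas and boundary lengths simply add and each stays a separate island — 2 connected regions. Overall, the cross-section has 2 separate islands. The nearest boundary edge runs (-2.49, 6.01)→(0.00, 6.50); distance from the point to it = 2.10 mm. The point is not inside any of the regions above, so it lies outside the cross-section (2.10 mm from the nearest boundary).

outside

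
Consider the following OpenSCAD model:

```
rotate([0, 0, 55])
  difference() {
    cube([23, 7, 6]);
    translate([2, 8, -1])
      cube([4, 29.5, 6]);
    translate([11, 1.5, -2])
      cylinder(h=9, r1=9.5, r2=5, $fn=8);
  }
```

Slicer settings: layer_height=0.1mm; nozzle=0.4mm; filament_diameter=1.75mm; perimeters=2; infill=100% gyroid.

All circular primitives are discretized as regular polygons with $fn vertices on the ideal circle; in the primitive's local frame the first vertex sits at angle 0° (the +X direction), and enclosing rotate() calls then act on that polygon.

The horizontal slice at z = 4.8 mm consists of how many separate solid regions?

2

At z = 4.8 mm: the 23×7 cube contributes its full rectangle; the cube at (2, 8) (footprint 4×29.5) is included at this height; the cone at (11, 1.5) (r1=9.5→r2=5) has section circumradius 6.100 here — a regular 8-gon; Taking the first minus the rest: starting from the 23×7 cube, the 4×29.5 cube at (2, 8) misses the remaining region (no effect); the cone at (11, 1.5) partially overlaps it — only the 69.12 mm² overlap (of its 105.25 mm²) is removed, clipping the outline — 2 connected regions; (whole slice rotated 55° about Z — lengths, areas and connectivity unchanged). The result has 2 disconnected regions.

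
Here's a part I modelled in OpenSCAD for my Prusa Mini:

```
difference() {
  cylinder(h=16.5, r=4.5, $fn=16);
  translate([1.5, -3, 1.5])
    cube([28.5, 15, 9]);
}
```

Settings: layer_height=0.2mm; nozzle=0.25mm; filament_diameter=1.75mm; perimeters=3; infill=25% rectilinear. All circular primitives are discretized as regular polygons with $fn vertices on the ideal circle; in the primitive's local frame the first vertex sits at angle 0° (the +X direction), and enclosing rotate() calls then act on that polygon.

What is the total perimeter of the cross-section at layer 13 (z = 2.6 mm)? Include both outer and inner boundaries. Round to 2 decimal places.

At z = 2.6 mm: the r=4.5 cylinder contributes a regular 16-gon of circumradius 4.5 (perimeter = 2·16·4.500·sin(180°/16) = 28.09 mm); the 28.5×15 cube at (1.5, -3) contributes its full rectangle (perimeter 87.00 mm); Subtracting the remaining from the first: starting from the r=4.5 cylinder, the 28.5×15 cube at (1.5, -3) partially overlaps it — only the 16.69 mm² overlap (of its 427.50 mm²) is removed, clipping the outline — boundary = 28.31 mm. Overall, the cross-section is a single solid region. Total boundary length (outer) = 28.31 mm.

28.31 mm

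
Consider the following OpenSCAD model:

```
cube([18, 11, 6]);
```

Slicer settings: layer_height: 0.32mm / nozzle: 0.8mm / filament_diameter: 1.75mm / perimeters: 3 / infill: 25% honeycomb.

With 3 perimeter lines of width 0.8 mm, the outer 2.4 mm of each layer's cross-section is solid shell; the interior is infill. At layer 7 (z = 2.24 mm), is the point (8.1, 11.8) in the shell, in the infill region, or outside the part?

At z = 2.24 mm: the cube (footprint 18×11) is included at this height. Overall, the cross-section is a single solid region. The nearest boundary edge runs (18.00, 11.00)→(0.00, 11.00); distance from the point to it = 0.80 mm. The point is not inside any of the regions above, so it lies outside the cross-section (0.80 mm from the nearest boundary).

outside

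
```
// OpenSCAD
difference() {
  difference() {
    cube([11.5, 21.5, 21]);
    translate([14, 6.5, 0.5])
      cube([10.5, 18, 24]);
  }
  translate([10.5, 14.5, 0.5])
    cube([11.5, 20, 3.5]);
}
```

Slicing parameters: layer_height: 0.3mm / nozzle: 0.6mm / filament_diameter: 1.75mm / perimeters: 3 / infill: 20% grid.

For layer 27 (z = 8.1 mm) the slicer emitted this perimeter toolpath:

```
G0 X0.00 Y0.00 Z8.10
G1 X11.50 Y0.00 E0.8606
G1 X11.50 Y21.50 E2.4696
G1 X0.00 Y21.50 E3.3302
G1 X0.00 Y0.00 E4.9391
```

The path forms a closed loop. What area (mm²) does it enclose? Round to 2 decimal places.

Apply the shoelace formula to the sequence of (X, Y) vertices; enclosed area = 247.25 mm².

247.25 mm²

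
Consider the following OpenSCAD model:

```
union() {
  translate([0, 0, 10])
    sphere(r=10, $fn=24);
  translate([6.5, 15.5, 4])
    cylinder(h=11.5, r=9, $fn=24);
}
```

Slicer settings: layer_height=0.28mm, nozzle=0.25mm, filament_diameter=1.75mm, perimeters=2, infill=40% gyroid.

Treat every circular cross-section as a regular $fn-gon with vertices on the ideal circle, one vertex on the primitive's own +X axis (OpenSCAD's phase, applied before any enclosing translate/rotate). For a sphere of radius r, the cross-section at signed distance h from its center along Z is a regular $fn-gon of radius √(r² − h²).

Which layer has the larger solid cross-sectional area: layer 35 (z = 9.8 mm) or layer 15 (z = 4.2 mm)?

Layer 35 (z = 9.8): the r=10 sphere contributes a regular 24-gon of circumradius √(10²−0.2²) = 9.998 (area = (24/2)·9.998²·sin(360°/24) = 310.46 mm²); the r=9 cylinder at (6.5, 15.5) gives a regular 24-gon of circumradius 9 (constant along its height) (area = (24/2)·9.000²·sin(360°/24) = 251.57 mm²); Combining (union): the regions partially overlap — summed areas 562.03 mm² minus the doubly-counted overlap 12.12 mm² gives 549.91 mm² — area = 549.91 mm². So its area = 549.91 mm². Layer 15 (z = 4.2): the sphere: section is a regular 24-gon, circumradius = √(r²−h²) = √(10²−5.8²) = 8.146 (area = (24/2)·8.146²·sin(360°/24) = 206.10 mm²); the r=9 cylinder at (6.5, 15.5) contributes a regular 24-gon of circumradius 9 (area = (24/2)·9.000²·sin(360°/24) = 251.57 mm²); Taking the union: the regions partially overlap — summed areas 457.67 mm² minus the doubly-counted overlap 0.50 mm² gives 457.18 mm² — area = 457.18 mm². So its area = 457.18 mm². Layer 35 is larger (549.91 vs 457.18 mm²).

layer 35 (z = 9.8 mm)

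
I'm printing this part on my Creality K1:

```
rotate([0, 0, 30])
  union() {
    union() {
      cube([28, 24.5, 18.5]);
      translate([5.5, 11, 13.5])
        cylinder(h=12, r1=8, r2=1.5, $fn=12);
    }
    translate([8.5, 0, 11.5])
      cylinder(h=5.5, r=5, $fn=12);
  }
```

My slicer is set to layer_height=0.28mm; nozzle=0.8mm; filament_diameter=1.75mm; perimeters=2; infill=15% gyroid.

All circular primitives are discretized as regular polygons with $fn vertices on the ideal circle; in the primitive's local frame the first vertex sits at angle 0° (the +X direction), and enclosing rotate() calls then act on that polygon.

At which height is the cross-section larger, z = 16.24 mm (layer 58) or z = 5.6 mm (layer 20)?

layer 58 (z = 16.24 mm)

Layer 58 (z = 16.24): the cube is present — its section is the full 28×24.5 rectangle (area 686.00 mm²); the cone at (5.5, 11) (r1=8→r2=1.5) has section circumradius 6.516 here — a regular 12-gon (area = (12/2)·6.516²·sin(360°/12) = 127.37 mm²); Merging all regions: the regions partially overlap — summed areas 813.37 mm² minus the doubly-counted overlap 123.57 mm² gives 689.80 mm² — area = 689.80 mm²; the cylinder at (8.5, 0): section is a regular 12-gon, circumradius r=5 (area = (12/2)·5.000²·sin(360°/12) = 75.00 mm²); Combining (union): the regions partially overlap — summed areas 764.80 mm² minus the doubly-counted overlap 37.50 mm² gives 727.30 mm² — area = 727.30 mm²; (rotated 30° about Z; rotation is an isometry so areas/perimeters/island counts are preserved). So its area = 727.30 mm². Layer 20 (z = 5.6): the cube is present — its section is the full 28×24.5 rectangle (area 686.00 mm²); the cone at (5.5, 11) is not intersected at this z (z outside [13.5, 25.5]); Merging all regions: only the 28×24.5 cube is present, so the union is just that shape — area = 686.00 mm²; the cylinder at (8.5, 0) is not intersected at this z (z outside [11.5, 17]); Taking the union: only the result so far is present, so the union is just that shape — area = 686.00 mm²; (rotated 30° about Z; rotation is an isometry so areas/perimeters/island counts are preserved). So its area = 686.00 mm². Layer 58 is larger (727.30 vs 686.00 mm²).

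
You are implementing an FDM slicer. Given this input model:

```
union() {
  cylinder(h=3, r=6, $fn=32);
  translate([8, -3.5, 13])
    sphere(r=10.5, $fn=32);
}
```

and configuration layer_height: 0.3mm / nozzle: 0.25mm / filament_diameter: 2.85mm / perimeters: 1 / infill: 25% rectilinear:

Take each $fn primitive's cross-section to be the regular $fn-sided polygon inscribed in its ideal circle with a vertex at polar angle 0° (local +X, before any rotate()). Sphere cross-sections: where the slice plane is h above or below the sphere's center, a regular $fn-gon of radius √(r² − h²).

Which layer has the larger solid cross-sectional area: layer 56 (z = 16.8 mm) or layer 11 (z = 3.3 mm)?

layer 56 (z = 16.8 mm)

Layer 56 (z = 16.8): the cylinder is absent (z outside [0, 3]); the sphere at (8, -3.5): section is a regular 32-gon, circumradius = √(r²−h²) = √(10.5²−3.8²) = 9.788 (area = (32/2)·9.788²·sin(360°/32) = 299.07 mm²); Combining (union): only the r=10.5 sphere at (8, -3.5) is present, so the union is just that shape — area = 299.07 mm². So its area = 299.07 mm². Layer 11 (z = 3.3): the cylinder does not reach this height (z outside [0, 3]); the r=10.5 sphere at (8, -3.5) contributes a regular 32-gon of circumradius √(10.5²−9.7²) = 4.020 (area = (32/2)·4.020²·sin(360°/32) = 50.44 mm²); Taking the union: only the r=10.5 sphere at (8, -3.5) is present, so the union is just that shape — area = 50.44 mm². So its area = 50.44 mm². Layer 56 is larger (299.07 vs 50.44 mm²).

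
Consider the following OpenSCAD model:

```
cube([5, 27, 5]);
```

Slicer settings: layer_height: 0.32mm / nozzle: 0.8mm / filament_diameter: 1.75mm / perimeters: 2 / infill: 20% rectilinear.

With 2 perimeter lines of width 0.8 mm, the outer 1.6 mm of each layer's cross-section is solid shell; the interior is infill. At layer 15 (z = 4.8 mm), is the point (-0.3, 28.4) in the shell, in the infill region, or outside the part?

At z = 4.8 mm: the cube is present — its section is the full 5×27 rectangle. Overall, the cross-section is a single solid region. The nearest boundary edge runs (5.00, 27.00)→(0.00, 27.00); distance from the point to it = 1.43 mm. The point is not inside any of the regions above, so it lies outside the cross-section (1.43 mm from the nearest boundary).

outside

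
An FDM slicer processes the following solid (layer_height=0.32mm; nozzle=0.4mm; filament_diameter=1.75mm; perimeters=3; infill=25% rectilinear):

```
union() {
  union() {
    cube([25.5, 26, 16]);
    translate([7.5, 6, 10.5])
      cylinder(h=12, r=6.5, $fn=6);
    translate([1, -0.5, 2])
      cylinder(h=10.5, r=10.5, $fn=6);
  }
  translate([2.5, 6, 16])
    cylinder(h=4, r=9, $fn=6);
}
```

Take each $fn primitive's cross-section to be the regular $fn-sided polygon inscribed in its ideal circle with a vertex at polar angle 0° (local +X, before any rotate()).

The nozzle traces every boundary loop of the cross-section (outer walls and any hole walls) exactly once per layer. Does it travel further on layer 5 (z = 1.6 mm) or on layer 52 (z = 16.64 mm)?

Layer 5 (z = 1.6): the cube is present — its section is the full 25.5×26 rectangle (perimeter 103.00 mm); the cylinder at (7.5, 6) is absent (z outside [10.5, 22.5]); the cylinder at (1, -0.5) is not intersected at this z (z outside [2, 12.5]); Merging all regions: only the 25.5×26 cube is present, so the union is just that shape — boundary = 103.00 mm; the cylinder at (2.5, 6) is not intersected at this z (z outside [16, 20]); Combining (union): only that combined region is present, so the union is just that shape — boundary = 103.00 mm. So its perimeter = 103.00 mm. Layer 52 (z = 16.64): the cube does not reach this height (z outside [0, 16]); the r=6.5 cylinder at (7.5, 6) contributes a regular 6-gon of circumradius 6.5 (perimeter = 2·6·6.500·sin(180°/6) = 39.00 mm); the cylinder at (1, -0.5) is not intersected at this z (z outside [2, 12.5]); Combining (union): only the r=6.5 cylinder at (7.5, 6) is present, so the union is just that shape — boundary = 39.00 mm; the r=9 cylinder at (2.5, 6) gives a regular 6-gon of circumradius 9 (constant along its height) (perimeter = 2·6·9.000·sin(180°/6) = 54.00 mm); Taking the union: the regions partially overlap (shared area 81.62 mm²), so the edge portions inside another operand are dropped and the merged outline is re-measured after clipping — boundary = 59.00 mm. So its perimeter = 59.00 mm. Layer 5 is larger (103.00 vs 59.00 mm).

layer 5 (z = 1.6 mm)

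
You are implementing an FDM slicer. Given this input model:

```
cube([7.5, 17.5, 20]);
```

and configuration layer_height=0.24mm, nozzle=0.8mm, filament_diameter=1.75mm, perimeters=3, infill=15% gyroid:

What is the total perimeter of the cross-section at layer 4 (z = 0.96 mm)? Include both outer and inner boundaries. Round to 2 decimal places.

50.00 mm

At z = 0.96 mm: the cube is present — its section is the full 7.5×17.5 rectangle (perimeter 50.00 mm). Overall, the cross-section is a single solid region. Total boundary length (outer) = 50.00 mm.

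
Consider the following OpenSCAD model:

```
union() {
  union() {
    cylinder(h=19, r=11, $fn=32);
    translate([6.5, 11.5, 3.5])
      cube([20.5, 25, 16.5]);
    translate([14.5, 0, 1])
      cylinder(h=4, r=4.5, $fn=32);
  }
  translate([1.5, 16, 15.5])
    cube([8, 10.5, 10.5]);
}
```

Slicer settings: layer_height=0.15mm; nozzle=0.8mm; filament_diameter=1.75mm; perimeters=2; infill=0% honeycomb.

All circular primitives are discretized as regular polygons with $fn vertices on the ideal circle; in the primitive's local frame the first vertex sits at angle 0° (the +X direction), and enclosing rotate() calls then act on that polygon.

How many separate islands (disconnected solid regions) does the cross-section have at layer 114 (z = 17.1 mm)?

At z = 17.1 mm: the cylinder: section is a regular 32-gon, circumradius r=11; the cube at (6.5, 11.5) (footprint 20.5×25) is included at this height; the cylinder at (14.5, 0) does not reach this height (z outside [1, 5]); Taking the union: the 2 present regions are separate (no shared area or edge), so areas and boundary lengths simply add and each stays a separate island — 2 connected regions; the 8×10.5 cube at (1.5, 16) contributes its full rectangle; Combining (union): the regions partially overlap (shared area 31.50 mm²), so overlapping operands fuse into one piece — 2 connected regions. Overall, the cross-section has 2 separate islands. Island count = 2.

2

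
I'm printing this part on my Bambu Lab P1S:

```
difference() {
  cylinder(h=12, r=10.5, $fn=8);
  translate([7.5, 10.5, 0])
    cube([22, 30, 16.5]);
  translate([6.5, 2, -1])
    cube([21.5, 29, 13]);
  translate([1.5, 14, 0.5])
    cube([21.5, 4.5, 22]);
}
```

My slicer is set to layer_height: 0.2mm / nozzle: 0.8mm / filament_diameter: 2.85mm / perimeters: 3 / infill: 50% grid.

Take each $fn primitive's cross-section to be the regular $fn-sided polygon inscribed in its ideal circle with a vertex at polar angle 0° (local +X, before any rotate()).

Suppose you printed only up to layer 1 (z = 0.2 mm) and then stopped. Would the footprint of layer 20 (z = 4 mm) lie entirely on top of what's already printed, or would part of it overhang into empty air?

Compare the two slices. At z = 0.2: the r=10.5 cylinder contributes a regular 8-gon of circumradius 10.5 (area = (8/2)·10.500²·sin(360°/8) = 311.83 mm²); the cube at (7.5, 10.5) is present — its section is the full 22×30 rectangle (area 660.00 mm²); the 21.5×29 cube at (6.5, 2) contributes its full rectangle (area 623.50 mm²); the cube at (1.5, 14) does not reach this height (z outside [0.5, 22.5]); Subtracting the remaining from the first: starting from the r=10.5 cylinder (311.83 mm²), the 22×30 cube at (7.5, 10.5) misses the remaining region (no effect); the 21.5×29 cube at (6.5, 2) partially overlaps it — only the 11.29 mm² overlap (of its 623.50 mm²) is removed, clipping the outline — area = 300.55 mm². At z = 4: the r=10.5 cylinder gives a regular 8-gon of circumradius 10.5 (constant along its height) (area = (8/2)·10.500²·sin(360°/8) = 311.83 mm²); the cube at (7.5, 10.5) (footprint 22×30) is included at this height (area 660.00 mm²); the cube at (6.5, 2) (footprint 21.5×29) is included at this height (area 623.50 mm²); the 21.5×4.5 cube at (1.5, 14) contributes its full rectangle (area 96.75 mm²); Taking the first minus the rest: starting from the r=10.5 cylinder (311.83 mm²), the 22×30 cube at (7.5, 10.5) misses the remaining region (no effect); the 21.5×29 cube at (6.5, 2) partially overlaps it — only the 11.29 mm² overlap (of its 623.50 mm²) is removed, clipping the outline; the 21.5×4.5 cube at (1.5, 14) misses the remaining region (no effect) — area = 300.55 mm². Checking containment: the cross-section at z = 4 is a subset of the cross-section at z = 0.2.

entirely on top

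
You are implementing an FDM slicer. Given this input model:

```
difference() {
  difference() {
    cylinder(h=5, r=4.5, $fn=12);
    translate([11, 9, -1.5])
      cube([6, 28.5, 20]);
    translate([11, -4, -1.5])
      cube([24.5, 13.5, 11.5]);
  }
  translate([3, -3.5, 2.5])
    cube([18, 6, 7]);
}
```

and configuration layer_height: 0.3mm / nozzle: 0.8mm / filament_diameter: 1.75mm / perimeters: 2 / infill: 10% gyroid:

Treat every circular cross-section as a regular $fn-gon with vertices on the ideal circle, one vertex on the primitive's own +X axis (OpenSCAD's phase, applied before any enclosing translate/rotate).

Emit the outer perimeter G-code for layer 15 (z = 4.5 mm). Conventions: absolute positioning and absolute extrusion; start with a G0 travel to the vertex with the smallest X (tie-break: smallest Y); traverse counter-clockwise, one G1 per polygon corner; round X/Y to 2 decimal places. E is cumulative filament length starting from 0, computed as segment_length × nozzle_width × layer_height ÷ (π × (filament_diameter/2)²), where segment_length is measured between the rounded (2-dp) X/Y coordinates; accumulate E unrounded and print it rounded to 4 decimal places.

G0 X-4.50 Y0.00 Z4.50
G1 X-3.90 Y-2.25 E0.2324
G1 X-2.25 Y-3.90 E0.4652
G1 X0.00 Y-4.50 E0.6975
G1 X2.25 Y-3.90 E0.9299
G1 X3.00 Y-3.15 E1.0357
G1 X3.00 Y2.50 E1.5995
G1 X3.65 Y2.50 E1.6643
G1 X2.25 Y3.90 E1.8619
G1 X0.00 Y4.50 E2.0942
G1 X-2.25 Y3.90 E2.3266
G1 X-3.90 Y2.25 E2.5594
G1 X-4.50 Y0.00 E2.7918

At z = 4.5 mm: the r=4.5 cylinder gives a regular 12-gon of circumradius 4.5 (constant along its height); the cube at (11, 9) is present — its section is the full 6×28.5 rectangle; the cube at (11, -4) is present — its section is the full 24.5×13.5 rectangle; Taking the first minus the rest: starting from the r=4.5 cylinder, the 6×28.5 cube at (11, 9) misses the remaining region (no effect); the 24.5×13.5 cube at (11, -4) misses the remaining region (no effect) — 1 connected region; the cube at (3, -3.5) (footprint 18×6) is included at this height; Taking the first minus the rest: starting from that combined region, the 18×6 cube at (3, -3.5) partially overlaps it — only the 5.99 mm² overlap (of its 108.00 mm²) is removed, clipping the outline — 1 connected region. The outline is a single polygon with 12 vertices. Extrusion per mm of travel: 0.8 × 0.3 / (π × 0.875²) = 0.099780. Accumulating E over each segment gives final E = 2.7918.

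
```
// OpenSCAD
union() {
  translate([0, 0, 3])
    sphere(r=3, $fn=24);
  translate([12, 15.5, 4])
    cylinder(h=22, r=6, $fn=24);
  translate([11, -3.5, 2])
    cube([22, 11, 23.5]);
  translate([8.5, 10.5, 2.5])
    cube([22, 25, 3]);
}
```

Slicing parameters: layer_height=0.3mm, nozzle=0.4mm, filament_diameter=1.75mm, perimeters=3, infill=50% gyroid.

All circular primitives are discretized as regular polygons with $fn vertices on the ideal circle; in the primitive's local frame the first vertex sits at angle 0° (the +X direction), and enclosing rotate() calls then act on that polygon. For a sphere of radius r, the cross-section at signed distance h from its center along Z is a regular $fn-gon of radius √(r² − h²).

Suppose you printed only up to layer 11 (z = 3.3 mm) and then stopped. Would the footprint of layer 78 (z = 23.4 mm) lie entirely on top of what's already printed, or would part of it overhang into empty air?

part overhangs

Compare the two slices. At z = 3.3: the r=3 sphere slices to a regular 24-gon of circumradius 2.985 (√(r²−h²) with h=0.3 from center) (area = (24/2)·2.985²·sin(360°/24) = 27.67 mm²); the cylinder at (12, 15.5) is absent (z outside [4, 26]); the cube at (11, -3.5) is present — its section is the full 22×11 rectangle (area 242.00 mm²); the cube at (8.5, 10.5) (footprint 22×25) is included at this height (area 550.00 mm²); Combining (union): the 3 present regions are separate (no shared area or edge), so areas and boundary lengths simply add and each stays a separate island — area = 819.67 mm². At z = 23.4: the sphere is absent (|z−center|=20.400 > r=3); the r=6 cylinder at (12, 15.5) gives a regular 24-gon of circumradius 6 (constant along its height) (area = (24/2)·6.000²·sin(360°/24) = 111.81 mm²); the 22×11 cube at (11, -3.5) contributes its full rectangle (area 242.00 mm²); the cube at (8.5, 10.5) is not intersected at this z (z outside [2.5, 5.5]); Merging all regions: the 2 present regions are separate (no shared area or edge), so areas and boundary lengths simply add and each stays a separate island — area = 353.81 mm². Checking containment: at z = 23.4 the cross-section extends beyond the z = 3.3 cross-section by about 20.95 mm².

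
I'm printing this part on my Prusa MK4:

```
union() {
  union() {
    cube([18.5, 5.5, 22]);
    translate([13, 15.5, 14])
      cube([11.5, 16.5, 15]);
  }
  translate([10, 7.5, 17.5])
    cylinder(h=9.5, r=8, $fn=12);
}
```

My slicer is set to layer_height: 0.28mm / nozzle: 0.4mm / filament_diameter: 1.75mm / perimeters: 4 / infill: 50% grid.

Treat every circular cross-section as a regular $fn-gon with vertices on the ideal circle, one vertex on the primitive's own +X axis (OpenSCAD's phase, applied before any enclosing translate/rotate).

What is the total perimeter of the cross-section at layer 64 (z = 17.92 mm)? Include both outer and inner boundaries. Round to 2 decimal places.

At z = 17.92 mm: the cube (footprint 18.5×5.5) is included at this height (perimeter 48.00 mm); the cube at (13, 15.5) is present — its section is the full 11.5×16.5 rectangle (perimeter 56.00 mm); Combining (union): the 2 present regions are separate (no shared area or edge), so areas and boundary lengths simply add and each stays a separate island — boundary = 104.00 mm; the r=8 cylinder at (10, 7.5) gives a regular 12-gon of circumradius 8 (constant along its height) (perimeter = 2·12·8.000·sin(180°/12) = 49.69 mm); Taking the union: the regions partially overlap (shared area 64.14 mm²), so the edge portions inside another operand are dropped and the merged outline is re-measured after clipping — boundary = 118.19 mm. Overall, the cross-section has 2 separate islands. Total boundary length (outer) = 118.19 mm.

118.19 mm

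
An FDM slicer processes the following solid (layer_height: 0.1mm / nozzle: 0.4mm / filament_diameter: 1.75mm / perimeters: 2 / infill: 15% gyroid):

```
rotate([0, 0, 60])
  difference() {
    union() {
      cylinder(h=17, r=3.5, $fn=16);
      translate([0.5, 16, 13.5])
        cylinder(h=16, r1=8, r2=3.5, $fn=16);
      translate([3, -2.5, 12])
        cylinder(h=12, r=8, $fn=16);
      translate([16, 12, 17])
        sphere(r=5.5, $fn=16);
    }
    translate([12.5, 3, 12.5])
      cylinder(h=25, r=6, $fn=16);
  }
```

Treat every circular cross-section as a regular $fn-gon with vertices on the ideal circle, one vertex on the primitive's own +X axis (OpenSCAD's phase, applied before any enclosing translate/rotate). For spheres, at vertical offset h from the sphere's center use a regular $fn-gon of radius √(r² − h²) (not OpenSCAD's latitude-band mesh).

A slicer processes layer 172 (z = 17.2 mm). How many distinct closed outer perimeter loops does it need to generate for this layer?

At z = 17.2 mm: the cylinder is absent (z outside [0, 17]); the cone at (0.5, 16): at t=0.231 of its height the radius interpolates to r₁+(r₂−r₁)t = 6.959, giving a regular 16-gon of that circumradius; the r=8 cylinder at (3, -2.5) gives a regular 16-gon of circumradius 8 (constant along its height); the r=5.5 sphere at (16, 12) contributes a regular 16-gon of circumradius √(5.5²−0.2²) = 5.496; Merging all regions: the 3 present regions are separate (no shared area or edge), so areas and boundary lengths simply add and each stays a separate island — 3 connected regions; the r=6 cylinder at (12.5, 3) contributes a regular 16-gon of circumradius 6; After the difference (first − rest): starting from that combined region, the r=6 cylinder at (12.5, 3) partially overlaps it — only the 22.90 mm² overlap (of its 110.21 mm²) is removed, clipping the outline — 3 connected regions; (whole slice rotated 60° about Z — lengths, areas and connectivity unchanged). The result has 3 disconnected regions.

3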